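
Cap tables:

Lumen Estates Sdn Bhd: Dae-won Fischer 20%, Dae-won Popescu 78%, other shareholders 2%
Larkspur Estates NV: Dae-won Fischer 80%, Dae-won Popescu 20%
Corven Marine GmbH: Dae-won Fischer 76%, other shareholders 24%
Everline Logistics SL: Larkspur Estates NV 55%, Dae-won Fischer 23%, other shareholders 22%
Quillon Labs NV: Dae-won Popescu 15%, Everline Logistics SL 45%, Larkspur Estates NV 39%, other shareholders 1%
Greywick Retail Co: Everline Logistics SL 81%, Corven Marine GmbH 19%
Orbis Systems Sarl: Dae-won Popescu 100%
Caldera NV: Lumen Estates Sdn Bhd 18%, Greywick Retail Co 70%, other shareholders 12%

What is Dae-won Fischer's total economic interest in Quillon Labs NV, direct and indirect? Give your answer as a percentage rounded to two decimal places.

61.35%

Dae-won Fischer reaches Quillon along 3 paths.
Via Larkspur → Everline: 80% × 55% × 45% = 19.8%.
Via Everline: 23% × 45% = 10.35%.
Via Larkspur: 80% × 39% = 31.2%.
Total: 19.8% + 10.35% + 31.2% = 61.35%.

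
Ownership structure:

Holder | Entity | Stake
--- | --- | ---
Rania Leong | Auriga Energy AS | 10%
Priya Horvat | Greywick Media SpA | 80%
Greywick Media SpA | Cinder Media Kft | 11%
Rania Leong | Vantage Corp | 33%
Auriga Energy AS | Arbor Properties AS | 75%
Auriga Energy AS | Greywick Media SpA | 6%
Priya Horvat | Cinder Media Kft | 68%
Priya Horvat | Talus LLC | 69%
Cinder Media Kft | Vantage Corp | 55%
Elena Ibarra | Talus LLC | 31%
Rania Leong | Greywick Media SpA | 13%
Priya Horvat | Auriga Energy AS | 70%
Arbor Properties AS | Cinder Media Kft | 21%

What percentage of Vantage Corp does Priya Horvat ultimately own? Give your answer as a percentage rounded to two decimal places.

48.56%

Priya reaches Vantage along 4 paths.
Via Cinder: 68% × 55% = 37.4%.
Via Auriga → Arbor → Cinder: 70% × 75% × 21% × 55% = 6.06375%.
Via Greywick → Cinder: 80% × 11% × 55% = 4.84%.
Via Auriga → Greywick → Cinder: 70% × 6% × 11% × 55% = 0.2541%.
Total: 37.4% + 6.06375% + 4.84% + 0.2541% = 48.55785%.
Rounded: 48.56%.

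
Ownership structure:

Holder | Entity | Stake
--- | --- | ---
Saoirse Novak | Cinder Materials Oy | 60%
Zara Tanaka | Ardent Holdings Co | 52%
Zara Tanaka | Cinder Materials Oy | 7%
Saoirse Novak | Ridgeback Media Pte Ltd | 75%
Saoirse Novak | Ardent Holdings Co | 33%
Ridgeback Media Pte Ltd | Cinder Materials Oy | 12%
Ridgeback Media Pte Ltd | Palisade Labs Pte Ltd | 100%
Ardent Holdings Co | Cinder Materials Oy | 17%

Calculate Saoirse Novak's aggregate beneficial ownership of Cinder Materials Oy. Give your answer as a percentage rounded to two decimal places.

74.61%

Saoirse reaches Cinder along 3 paths.
Direct stake: 60% = 60%.
Via Ardent: 33% × 17% = 5.61%.
Via Ridgeback: 75% × 12% = 9%.
Total: 60% + 5.61% + 9% = 74.61%.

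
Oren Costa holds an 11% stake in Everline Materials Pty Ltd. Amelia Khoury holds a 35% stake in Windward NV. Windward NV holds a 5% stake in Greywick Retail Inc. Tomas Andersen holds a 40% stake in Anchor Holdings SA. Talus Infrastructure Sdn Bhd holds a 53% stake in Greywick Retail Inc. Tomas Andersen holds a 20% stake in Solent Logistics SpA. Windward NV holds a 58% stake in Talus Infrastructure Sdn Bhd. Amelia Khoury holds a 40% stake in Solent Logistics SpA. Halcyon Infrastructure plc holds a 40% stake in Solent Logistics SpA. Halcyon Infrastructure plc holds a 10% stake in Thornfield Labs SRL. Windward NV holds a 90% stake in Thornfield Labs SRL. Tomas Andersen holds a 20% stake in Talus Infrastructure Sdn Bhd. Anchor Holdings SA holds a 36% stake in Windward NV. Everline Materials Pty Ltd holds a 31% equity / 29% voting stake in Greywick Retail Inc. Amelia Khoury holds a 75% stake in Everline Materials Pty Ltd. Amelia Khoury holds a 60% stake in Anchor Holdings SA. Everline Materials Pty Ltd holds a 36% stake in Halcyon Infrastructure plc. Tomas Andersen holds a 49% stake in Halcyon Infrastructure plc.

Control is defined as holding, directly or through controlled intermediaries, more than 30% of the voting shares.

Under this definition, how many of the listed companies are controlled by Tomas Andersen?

7

Tomas holds 40% of Anchor, so Tomas controls Anchor.
Anchor holds 36% of Windward, so Tomas controls Windward.
Tomas holds 49% of Halcyon, so Tomas controls Halcyon.
Windward and Halcyon together hold 90% + 10% = 100% of Thornfield, so Tomas controls Thornfield.
Halcyon and Tomas together hold 40% + 20% = 60% of Solent, so Tomas controls Solent.
Windward and Tomas together hold 58% + 20% = 78% of Talus, so Tomas controls Talus.
Windward and Talus together hold 5% + 53% = 58% of Greywick, so Tomas controls Greywick.
No other company's threshold is met.
Tomas controls 7 companies.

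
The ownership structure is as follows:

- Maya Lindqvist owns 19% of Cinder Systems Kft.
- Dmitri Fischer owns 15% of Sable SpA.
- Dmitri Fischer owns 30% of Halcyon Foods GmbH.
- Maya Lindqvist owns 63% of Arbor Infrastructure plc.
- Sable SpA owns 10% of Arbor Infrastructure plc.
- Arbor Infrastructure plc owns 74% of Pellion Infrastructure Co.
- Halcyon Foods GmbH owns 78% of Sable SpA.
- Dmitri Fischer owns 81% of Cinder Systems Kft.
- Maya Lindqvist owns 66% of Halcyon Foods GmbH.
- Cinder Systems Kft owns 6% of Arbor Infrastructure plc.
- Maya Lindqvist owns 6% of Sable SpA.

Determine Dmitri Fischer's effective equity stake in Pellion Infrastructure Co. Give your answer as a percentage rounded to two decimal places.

Dmitri reaches Pellion along 3 paths.
Via Halcyon → Sable → Arbor: 30% × 78% × 10% × 74% = 1.7316%.
Via Sable → Arbor: 15% × 10% × 74% = 1.11%.
Via Cinder → Arbor: 81% × 6% × 74% = 3.5964%.
Total: 1.7316% + 1.11% + 3.5964% = 6.438%.
Rounded: 6.44%.

6.44%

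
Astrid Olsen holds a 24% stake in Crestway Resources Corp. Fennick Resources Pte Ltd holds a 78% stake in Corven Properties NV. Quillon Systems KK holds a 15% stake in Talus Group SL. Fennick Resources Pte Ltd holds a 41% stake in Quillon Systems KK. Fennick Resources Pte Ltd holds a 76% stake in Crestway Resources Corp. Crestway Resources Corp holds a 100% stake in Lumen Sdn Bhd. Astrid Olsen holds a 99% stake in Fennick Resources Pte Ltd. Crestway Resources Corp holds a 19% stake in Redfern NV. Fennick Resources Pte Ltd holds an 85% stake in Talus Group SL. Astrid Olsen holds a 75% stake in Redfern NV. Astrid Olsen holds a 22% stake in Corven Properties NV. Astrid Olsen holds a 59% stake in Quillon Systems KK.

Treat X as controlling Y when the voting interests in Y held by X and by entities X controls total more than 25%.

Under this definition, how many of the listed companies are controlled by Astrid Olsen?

7

Astrid holds 99% of Fennick, so Astrid controls Fennick.
Astrid and Fennick together hold 59% + 41% = 100% of Quillon, so Astrid controls Quillon.
Fennick and Astrid together hold 78% + 22% = 100% of Corven, so Astrid controls Corven.
Fennick and Astrid together hold 76% + 24% = 100% of Crestway, so Astrid controls Crestway.
Crestway and Astrid together hold 19% + 75% = 94% of Redfern, so Astrid controls Redfern.
Quillon and Fennick together hold 15% + 85% = 100% of Talus, so Astrid controls Talus.
Crestway holds 100% of Lumen, so Astrid controls Lumen.
Astrid controls 7 companies.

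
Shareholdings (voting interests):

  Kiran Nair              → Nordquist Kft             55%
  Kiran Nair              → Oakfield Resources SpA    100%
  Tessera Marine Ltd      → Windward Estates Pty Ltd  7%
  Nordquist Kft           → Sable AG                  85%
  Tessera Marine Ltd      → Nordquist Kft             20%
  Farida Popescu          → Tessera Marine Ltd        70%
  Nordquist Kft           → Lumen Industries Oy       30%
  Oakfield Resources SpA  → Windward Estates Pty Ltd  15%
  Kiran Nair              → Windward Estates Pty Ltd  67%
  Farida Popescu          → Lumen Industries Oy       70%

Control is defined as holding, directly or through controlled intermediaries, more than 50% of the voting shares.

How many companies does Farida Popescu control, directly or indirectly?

Farida holds 70% of Tessera, so Farida controls Tessera.
Farida holds 70% of Lumen, so Farida controls Lumen.
No other company's threshold is met.
Farida controls 2 companies.

2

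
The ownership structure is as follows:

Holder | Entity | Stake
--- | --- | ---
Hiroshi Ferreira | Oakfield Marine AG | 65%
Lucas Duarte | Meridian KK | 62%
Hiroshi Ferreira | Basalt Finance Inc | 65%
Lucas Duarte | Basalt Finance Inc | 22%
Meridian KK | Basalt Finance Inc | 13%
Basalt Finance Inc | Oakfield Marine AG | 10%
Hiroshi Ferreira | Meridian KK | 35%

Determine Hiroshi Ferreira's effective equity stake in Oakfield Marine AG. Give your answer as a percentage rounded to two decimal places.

71.96%

Hiroshi reaches Oakfield along 3 paths.
Via Meridian → Basalt: 35% × 13% × 10% = 0.455%.
Via Basalt: 65% × 10% = 6.5%.
Direct stake: 65% = 65%.
Total: 0.455% + 6.5% + 65% = 71.955%.
Rounded: 71.96%.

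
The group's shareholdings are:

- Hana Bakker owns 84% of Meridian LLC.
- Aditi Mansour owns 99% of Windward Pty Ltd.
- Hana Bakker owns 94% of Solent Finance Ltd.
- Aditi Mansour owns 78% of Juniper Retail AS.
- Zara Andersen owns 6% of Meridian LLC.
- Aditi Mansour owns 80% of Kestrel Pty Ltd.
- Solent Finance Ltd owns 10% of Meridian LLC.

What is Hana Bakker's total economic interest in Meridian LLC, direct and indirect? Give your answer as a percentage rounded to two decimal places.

Hana reaches Meridian along 2 paths.
Via Solent: 94% × 10% = 9.4%.
Direct stake: 84% = 84%.
Total: 9.4% + 84% = 93.4%.
Rounded: 93.40%.

93.40%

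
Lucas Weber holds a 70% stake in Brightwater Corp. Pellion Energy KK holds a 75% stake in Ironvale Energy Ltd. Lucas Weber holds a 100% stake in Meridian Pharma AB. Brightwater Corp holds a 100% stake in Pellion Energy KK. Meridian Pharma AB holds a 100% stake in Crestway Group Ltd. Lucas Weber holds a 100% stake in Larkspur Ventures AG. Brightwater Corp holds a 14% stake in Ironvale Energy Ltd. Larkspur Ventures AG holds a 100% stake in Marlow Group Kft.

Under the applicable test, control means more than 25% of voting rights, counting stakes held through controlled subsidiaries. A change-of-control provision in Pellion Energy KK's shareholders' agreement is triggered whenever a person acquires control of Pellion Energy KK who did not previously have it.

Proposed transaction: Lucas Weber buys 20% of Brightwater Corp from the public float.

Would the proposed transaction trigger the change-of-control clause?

The purchase changes only Lucas's holdings, so Lucas is the only person who could newly come to control Pellion.
Lucas holds 70% of Brightwater, so Lucas controls Brightwater.
Brightwater holds 100% of Pellion, so Lucas controls Pellion.
So Lucas already controls Pellion before the transaction.
After the purchase, Lucas's direct stake in Brightwater rises to 70% + 20% = 90%.
Lucas controlled Pellion already, so this is not a new person acquiring control; every other person's position is unchanged or reduced.
No new person acquires control, so the clause is not triggered.

No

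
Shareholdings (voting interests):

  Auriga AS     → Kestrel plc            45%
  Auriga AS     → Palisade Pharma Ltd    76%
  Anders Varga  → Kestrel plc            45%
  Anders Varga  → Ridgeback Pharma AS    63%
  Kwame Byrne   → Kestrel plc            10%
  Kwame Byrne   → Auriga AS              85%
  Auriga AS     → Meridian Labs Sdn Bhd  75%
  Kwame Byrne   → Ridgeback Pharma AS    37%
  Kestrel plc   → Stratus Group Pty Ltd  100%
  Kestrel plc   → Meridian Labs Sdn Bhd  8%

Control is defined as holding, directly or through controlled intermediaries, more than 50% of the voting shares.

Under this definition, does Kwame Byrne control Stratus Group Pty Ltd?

Kwame holds 85% of Auriga, so Kwame controls Auriga.
Kwame and Auriga together hold 10% + 45% = 55% of Kestrel, so Kwame controls Kestrel.
Kestrel holds 100% of Stratus, so Kwame controls Stratus.

Yes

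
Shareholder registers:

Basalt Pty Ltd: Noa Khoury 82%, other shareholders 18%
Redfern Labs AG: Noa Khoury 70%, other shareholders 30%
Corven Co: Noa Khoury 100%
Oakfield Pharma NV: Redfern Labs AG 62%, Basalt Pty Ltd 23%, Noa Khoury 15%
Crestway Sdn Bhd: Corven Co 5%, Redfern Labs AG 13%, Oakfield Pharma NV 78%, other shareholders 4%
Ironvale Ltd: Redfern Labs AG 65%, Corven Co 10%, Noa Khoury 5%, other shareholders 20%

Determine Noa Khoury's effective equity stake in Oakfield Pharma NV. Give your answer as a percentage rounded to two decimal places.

77.26%

Noa reaches Oakfield along 3 paths.
Via Redfern: 70% × 62% = 43.4%.
Via Basalt: 82% × 23% = 18.86%.
Direct stake: 15% = 15%.
Total: 43.4% + 18.86% + 15% = 77.26%.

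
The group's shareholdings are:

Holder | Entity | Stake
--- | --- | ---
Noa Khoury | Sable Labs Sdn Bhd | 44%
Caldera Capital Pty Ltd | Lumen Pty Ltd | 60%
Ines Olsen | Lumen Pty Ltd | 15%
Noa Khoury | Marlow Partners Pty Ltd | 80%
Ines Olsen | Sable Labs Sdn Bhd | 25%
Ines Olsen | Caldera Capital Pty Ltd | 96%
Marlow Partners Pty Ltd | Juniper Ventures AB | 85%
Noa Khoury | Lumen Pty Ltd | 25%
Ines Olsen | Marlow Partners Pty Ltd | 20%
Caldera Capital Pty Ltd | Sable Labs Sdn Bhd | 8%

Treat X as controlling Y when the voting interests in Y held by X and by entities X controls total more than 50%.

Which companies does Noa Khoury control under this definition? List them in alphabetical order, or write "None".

Noa holds 80% of Marlow, so Noa controls Marlow.
Marlow holds 85% of Juniper, so Noa controls Juniper.
No other company's threshold is met.

Juniper Ventures AB, Marlow Partners Pty Ltd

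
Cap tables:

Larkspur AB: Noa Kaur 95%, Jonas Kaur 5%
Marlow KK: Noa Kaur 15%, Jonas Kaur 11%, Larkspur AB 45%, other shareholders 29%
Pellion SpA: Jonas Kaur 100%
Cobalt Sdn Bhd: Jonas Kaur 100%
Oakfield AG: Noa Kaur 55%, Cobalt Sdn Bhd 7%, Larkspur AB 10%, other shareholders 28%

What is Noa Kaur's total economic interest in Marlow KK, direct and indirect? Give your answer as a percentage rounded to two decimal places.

57.75%

Noa reaches Marlow along 2 paths.
Direct stake: 15% = 15%.
Via Larkspur: 95% × 45% = 42.75%.
Total: 15% + 42.75% = 57.75%.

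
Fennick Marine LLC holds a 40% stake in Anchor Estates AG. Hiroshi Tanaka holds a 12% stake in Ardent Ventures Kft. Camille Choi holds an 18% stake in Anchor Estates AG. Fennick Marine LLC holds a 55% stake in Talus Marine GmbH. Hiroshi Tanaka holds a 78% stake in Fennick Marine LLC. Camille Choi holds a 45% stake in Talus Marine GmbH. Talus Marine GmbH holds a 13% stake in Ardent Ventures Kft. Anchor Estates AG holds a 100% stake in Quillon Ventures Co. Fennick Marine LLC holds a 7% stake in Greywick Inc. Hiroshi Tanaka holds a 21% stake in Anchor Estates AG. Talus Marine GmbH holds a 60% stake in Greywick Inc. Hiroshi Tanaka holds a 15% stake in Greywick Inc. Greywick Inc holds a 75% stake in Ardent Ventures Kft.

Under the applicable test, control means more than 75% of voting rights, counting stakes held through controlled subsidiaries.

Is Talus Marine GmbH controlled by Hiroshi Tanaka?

Hiroshi holds 78% of Fennick, so Hiroshi controls Fennick.
In Talus, Hiroshi's side holds only 55%, not > 75%.
So Hiroshi does not control Talus.

No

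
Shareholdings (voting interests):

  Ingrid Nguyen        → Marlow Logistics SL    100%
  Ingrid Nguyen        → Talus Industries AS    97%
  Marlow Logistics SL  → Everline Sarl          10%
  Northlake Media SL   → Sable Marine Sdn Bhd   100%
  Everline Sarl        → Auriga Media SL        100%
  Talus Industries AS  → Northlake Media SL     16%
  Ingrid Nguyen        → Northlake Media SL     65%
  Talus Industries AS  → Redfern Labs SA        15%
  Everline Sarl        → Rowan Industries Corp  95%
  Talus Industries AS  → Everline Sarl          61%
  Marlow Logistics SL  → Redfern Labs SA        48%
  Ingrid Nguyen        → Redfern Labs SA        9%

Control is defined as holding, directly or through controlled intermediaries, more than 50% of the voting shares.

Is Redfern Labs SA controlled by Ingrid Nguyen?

Yes

Ingrid holds 100% of Marlow, so Ingrid controls Marlow.
Ingrid holds 97% of Talus, so Ingrid controls Talus.
Ingrid and Marlow and Talus together hold 9% + 48% + 15% = 72% of Redfern, so Ingrid controls Redfern.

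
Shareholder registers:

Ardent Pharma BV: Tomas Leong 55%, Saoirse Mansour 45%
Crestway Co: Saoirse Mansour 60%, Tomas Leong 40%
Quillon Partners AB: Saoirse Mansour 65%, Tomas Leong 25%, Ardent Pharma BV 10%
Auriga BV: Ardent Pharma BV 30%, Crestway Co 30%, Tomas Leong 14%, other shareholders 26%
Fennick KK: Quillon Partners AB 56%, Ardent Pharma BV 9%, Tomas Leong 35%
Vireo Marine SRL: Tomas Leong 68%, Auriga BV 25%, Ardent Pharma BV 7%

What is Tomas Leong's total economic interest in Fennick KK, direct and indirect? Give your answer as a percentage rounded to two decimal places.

Tomas reaches Fennick along 4 paths.
Via Quillon: 25% × 56% = 14%.
Via Ardent → Quillon: 55% × 10% × 56% = 3.08%.
Via Ardent: 55% × 9% = 4.95%.
Direct stake: 35% = 35%.
Total: 14% + 3.08% + 4.95% + 35% = 57.03%.

57.03%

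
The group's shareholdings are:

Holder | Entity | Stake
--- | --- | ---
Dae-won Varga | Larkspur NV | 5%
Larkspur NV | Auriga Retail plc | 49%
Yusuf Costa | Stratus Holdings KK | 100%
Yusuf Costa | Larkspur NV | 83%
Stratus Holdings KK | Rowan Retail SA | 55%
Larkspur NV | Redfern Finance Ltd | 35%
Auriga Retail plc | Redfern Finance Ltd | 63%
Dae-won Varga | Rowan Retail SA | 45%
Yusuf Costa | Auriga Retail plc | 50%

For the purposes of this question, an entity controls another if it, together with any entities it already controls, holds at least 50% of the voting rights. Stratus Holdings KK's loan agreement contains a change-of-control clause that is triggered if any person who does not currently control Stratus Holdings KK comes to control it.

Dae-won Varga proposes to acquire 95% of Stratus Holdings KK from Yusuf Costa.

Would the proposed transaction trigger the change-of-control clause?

The purchase adds only to Dae-won's holdings (Yusuf's stake shrinks), so Dae-won is the only person who could newly come to control Stratus.
Dae-won's largest direct stake is 45% in Rowan, which does not meet the threshold, so Dae-won controls no company.
Neither Dae-won nor any entity Dae-won controls holds any voting interest in Stratus.
So before the transaction, Dae-won does not control Stratus.
After the purchase, Dae-won holds 95% of Stratus directly, and Yusuf's stake falls to 5%.
Dae-won holds 95% of Stratus, so Dae-won controls Stratus.
Dae-won did not control Stratus before and does after, so the clause is triggered.

Yes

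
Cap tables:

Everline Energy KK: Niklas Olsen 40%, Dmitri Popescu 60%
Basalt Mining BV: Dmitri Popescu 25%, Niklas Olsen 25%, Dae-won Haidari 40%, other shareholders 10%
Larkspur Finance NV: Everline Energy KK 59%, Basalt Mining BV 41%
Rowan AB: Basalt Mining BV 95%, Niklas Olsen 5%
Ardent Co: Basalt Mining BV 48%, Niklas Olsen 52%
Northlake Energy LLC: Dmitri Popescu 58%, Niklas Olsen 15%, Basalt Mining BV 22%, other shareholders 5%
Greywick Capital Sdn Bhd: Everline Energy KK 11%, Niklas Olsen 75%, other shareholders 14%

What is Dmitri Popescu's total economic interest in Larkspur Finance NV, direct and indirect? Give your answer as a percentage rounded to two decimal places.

Dmitri reaches Larkspur along 2 paths.
Via Everline: 60% × 59% = 35.4%.
Via Basalt: 25% × 41% = 10.25%.
Total: 35.4% + 10.25% = 45.65%.

45.65%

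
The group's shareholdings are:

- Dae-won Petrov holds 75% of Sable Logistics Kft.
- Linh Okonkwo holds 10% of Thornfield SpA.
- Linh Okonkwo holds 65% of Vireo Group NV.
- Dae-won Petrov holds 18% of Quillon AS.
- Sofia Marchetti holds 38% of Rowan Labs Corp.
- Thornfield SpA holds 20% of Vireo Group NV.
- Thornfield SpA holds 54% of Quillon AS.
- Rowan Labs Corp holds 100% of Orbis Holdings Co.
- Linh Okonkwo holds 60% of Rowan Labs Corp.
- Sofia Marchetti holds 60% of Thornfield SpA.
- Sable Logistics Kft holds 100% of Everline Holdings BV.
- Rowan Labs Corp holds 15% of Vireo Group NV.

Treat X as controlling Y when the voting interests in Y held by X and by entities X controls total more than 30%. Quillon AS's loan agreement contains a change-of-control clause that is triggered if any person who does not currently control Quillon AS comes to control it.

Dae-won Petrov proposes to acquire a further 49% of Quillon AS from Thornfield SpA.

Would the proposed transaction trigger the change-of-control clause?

Yes

The purchase adds only to Dae-won's holdings (Thornfield's stake shrinks), so Dae-won is the only person who could newly come to control Quillon.
Dae-won holds 75% of Sable, so Dae-won controls Sable.
Sable holds 100% of Everline, so Dae-won controls Everline.
In Quillon, Dae-won's side holds only 18%, not > 30%.
So before the transaction, Dae-won does not control Quillon.
After the purchase, Dae-won's direct stake in Quillon rises to 18% + 49% = 67%, and Thornfield's stake falls to 5%.
Dae-won holds 67% of Quillon, so Dae-won controls Quillon.
Dae-won did not control Quillon before and does after, so the clause is triggered.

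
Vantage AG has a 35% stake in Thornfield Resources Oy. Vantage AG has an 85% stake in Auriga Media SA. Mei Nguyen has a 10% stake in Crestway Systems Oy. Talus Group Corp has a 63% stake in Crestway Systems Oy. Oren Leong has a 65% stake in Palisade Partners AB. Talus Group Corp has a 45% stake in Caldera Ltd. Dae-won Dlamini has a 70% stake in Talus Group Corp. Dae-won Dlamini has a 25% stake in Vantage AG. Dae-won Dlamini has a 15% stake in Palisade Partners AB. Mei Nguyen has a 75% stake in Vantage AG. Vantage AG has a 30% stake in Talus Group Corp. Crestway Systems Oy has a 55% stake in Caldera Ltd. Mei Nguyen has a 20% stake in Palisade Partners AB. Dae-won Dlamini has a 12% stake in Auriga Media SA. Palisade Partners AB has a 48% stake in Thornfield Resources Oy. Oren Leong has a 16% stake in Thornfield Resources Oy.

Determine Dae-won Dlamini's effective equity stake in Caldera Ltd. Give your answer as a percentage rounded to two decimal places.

Dae-won reaches Caldera along 4 paths.
Via Vantage → Talus: 25% × 30% × 45% = 3.375%.
Via Talus: 70% × 45% = 31.5%.
Via Vantage → Talus → Crestway: 25% × 30% × 63% × 55% = 2.59875%.
Via Talus → Crestway: 70% × 63% × 55% = 24.255%.
Total: 3.375% + 31.5% + 2.59875% + 24.255% = 61.72875%.
Rounded: 61.73%.

61.73%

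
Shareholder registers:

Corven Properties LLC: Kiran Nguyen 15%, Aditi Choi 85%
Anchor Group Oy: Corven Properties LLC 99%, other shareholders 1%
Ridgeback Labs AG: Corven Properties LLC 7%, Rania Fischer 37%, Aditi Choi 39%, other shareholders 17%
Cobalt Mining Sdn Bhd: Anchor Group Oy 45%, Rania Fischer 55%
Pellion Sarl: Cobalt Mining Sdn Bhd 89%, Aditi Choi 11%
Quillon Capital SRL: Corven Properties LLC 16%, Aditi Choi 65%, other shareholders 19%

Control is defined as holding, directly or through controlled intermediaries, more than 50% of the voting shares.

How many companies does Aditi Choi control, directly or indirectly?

Aditi holds 85% of Corven, so Aditi controls Corven.
Corven holds 99% of Anchor, so Aditi controls Anchor.
Corven and Aditi together hold 16% + 65% = 81% of Quillon, so Aditi controls Quillon.
No other company's threshold is met.
Aditi controls 3 companies.

3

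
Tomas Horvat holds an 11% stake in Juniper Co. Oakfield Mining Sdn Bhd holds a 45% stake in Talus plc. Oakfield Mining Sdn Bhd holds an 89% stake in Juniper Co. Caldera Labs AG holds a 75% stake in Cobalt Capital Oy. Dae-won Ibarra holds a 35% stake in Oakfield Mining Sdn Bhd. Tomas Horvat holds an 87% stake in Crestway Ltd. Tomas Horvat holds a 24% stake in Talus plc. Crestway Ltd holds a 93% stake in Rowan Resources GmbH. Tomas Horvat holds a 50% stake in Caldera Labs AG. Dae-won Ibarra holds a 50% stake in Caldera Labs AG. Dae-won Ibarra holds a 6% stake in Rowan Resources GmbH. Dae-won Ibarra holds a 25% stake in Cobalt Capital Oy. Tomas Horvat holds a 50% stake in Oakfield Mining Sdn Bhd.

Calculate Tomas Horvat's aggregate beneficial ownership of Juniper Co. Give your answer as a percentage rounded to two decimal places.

Tomas reaches Juniper along 2 paths.
Direct stake: 11% = 11%.
Via Oakfield: 50% × 89% = 44.5%.
Total: 11% + 44.5% = 55.5%.
Rounded: 55.50%.

55.50%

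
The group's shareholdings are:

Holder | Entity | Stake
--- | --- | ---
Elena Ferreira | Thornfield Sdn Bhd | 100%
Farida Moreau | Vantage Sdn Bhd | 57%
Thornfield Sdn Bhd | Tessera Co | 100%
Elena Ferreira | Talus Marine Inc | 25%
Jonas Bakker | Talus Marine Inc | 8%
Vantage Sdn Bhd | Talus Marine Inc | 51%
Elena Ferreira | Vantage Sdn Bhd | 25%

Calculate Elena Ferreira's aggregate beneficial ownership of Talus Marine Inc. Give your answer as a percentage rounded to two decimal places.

37.75%

Elena reaches Talus along 2 paths.
Via Vantage: 25% × 51% = 12.75%.
Direct stake: 25% = 25%.
Total: 12.75% + 25% = 37.75%.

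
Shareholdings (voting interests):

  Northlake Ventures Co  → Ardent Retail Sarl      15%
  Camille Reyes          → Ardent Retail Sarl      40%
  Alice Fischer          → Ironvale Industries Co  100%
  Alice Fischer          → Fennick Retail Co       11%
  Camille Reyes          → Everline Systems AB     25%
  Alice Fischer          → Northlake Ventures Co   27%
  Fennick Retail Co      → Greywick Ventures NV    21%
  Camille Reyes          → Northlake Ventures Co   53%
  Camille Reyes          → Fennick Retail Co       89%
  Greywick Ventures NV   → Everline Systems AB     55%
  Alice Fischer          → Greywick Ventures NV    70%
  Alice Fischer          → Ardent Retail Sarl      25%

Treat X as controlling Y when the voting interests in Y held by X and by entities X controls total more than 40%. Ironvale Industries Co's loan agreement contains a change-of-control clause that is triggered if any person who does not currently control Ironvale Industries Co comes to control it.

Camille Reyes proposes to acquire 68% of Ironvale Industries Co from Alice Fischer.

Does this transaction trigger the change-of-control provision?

Yes

The purchase adds only to Camille's holdings (Alice's stake shrinks), so Camille is the only person who could newly come to control Ironvale.
Camille holds 89% of Fennick, so Camille controls Fennick.
Camille holds 53% of Northlake, so Camille controls Northlake.
Northlake and Camille together hold 15% + 40% = 55% of Ardent, so Camille controls Ardent.
Neither Camille nor any entity Camille controls holds any voting interest in Ironvale.
So before the transaction, Camille does not control Ironvale.
After the purchase, Camille holds 68% of Ironvale directly, and Alice's stake falls to 32%.
Camille holds 68% of Ironvale, so Camille controls Ironvale.
Camille did not control Ironvale before and does after, so the clause is triggered.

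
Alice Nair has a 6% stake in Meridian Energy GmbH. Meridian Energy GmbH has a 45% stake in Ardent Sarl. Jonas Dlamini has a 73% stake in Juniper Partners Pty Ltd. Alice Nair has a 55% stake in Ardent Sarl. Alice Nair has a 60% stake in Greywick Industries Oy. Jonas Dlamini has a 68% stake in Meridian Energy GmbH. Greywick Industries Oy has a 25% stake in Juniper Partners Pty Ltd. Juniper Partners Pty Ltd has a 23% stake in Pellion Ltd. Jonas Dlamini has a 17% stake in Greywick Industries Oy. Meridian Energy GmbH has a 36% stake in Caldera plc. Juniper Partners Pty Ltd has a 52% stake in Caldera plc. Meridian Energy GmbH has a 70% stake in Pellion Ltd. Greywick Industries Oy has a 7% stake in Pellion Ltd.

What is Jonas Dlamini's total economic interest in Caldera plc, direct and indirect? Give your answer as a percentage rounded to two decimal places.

64.65%

Jonas reaches Caldera along 3 paths.
Via Meridian: 68% × 36% = 24.48%.
Via Juniper: 73% × 52% = 37.96%.
Via Greywick → Juniper: 17% × 25% × 52% = 2.21%.
Total: 24.48% + 37.96% + 2.21% = 64.65%.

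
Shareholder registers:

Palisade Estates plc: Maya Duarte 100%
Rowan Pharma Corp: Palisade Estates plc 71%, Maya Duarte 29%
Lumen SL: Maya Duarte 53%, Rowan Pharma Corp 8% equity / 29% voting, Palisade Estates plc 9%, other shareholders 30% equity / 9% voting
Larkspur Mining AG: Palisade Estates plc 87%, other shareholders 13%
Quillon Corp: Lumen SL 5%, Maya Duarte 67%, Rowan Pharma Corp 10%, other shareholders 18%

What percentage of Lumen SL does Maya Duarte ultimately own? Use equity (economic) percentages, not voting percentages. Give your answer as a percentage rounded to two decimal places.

Maya reaches Lumen along 4 paths.
Direct stake: 53% = 53%.
Via Palisade → Rowan: 100% × 71% × 8% = 5.68%.
Via Rowan: 29% × 8% = 2.32%.
Via Palisade: 100% × 9% = 9%.
Total: 53% + 5.68% + 2.32% + 9% = 70%.
Rounded: 70.00%.

70.00%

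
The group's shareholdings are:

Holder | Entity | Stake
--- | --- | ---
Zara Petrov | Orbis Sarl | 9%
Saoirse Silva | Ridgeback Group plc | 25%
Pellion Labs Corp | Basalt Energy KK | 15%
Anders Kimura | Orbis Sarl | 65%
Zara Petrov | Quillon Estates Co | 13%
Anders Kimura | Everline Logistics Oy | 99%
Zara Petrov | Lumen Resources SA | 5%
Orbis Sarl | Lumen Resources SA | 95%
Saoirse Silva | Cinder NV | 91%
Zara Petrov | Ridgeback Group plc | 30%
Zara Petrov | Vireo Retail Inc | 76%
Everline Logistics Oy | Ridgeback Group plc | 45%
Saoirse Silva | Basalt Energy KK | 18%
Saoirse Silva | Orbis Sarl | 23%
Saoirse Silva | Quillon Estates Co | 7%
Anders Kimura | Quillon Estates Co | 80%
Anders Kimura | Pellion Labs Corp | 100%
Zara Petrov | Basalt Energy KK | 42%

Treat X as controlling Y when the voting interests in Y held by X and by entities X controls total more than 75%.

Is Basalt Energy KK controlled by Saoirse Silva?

No

Saoirse holds 91% of Cinder, so Saoirse controls Cinder.
In Basalt, Saoirse's side holds only 18%, not > 75%.
So Saoirse does not control Basalt.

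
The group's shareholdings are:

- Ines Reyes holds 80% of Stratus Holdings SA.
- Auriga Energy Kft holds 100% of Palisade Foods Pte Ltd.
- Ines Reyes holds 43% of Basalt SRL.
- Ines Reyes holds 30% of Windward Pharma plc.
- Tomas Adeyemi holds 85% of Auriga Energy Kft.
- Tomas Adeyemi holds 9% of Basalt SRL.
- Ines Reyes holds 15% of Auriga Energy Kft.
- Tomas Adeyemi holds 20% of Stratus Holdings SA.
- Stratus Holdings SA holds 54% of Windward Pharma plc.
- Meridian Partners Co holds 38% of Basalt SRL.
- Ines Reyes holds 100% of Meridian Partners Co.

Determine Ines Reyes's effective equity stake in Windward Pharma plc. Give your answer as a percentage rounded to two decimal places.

73.20%

Ines reaches Windward along 2 paths.
Via Stratus: 80% × 54% = 43.2%.
Direct stake: 30% = 30%.
Total: 43.2% + 30% = 73.2%.
Rounded: 73.20%.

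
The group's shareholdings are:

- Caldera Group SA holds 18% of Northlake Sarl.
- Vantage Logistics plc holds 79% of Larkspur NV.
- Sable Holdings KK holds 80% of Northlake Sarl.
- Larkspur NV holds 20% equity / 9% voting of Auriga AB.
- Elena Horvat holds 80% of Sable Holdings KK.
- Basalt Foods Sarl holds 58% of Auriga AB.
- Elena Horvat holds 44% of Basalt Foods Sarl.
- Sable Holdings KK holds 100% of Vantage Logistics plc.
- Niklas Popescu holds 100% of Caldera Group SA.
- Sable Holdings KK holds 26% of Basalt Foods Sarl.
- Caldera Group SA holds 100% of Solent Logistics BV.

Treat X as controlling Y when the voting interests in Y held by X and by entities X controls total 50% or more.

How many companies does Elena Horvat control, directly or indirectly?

Elena holds 80% of Sable, so Elena controls Sable.
Sable holds 100% of Vantage, so Elena controls Vantage.
Elena and Sable together hold 44% + 26% = 70% of Basalt, so Elena controls Basalt.
Vantage holds 79% of Larkspur, so Elena controls Larkspur.
Sable holds 80% of Northlake, so Elena controls Northlake.
Basalt and Larkspur together hold 58% + 9% = 67% of Auriga, so Elena controls Auriga.
No other company's threshold is met.
Elena controls 6 companies.

6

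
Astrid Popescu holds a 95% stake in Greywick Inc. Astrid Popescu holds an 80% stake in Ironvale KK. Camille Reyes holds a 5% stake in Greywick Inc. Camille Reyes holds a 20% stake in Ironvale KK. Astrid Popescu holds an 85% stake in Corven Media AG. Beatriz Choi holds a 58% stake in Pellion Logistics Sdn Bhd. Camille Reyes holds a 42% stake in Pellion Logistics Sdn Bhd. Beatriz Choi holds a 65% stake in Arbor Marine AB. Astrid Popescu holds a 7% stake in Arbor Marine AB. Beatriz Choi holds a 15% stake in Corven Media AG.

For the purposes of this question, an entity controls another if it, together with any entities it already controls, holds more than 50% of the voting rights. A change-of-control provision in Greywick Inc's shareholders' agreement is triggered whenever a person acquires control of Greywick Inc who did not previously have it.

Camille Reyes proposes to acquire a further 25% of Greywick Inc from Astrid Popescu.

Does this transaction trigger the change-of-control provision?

No

The purchase adds only to Camille's holdings (Astrid's stake shrinks), so Camille is the only person who could newly come to control Greywick.
Camille's largest direct stake is 42% in Pellion, which does not meet the threshold, so Camille controls no company.
In Greywick, Camille's side holds only 5%, not > 50%.
So before the transaction, Camille does not control Greywick.
After the purchase, Camille's direct stake in Greywick rises to 5% + 25% = 30%, and Astrid's stake falls to 70%.
After the transaction, Camille's side holds 30% of Greywick, not > 50%, so Camille still does not control Greywick.
No new person acquires control, so the clause is not triggered.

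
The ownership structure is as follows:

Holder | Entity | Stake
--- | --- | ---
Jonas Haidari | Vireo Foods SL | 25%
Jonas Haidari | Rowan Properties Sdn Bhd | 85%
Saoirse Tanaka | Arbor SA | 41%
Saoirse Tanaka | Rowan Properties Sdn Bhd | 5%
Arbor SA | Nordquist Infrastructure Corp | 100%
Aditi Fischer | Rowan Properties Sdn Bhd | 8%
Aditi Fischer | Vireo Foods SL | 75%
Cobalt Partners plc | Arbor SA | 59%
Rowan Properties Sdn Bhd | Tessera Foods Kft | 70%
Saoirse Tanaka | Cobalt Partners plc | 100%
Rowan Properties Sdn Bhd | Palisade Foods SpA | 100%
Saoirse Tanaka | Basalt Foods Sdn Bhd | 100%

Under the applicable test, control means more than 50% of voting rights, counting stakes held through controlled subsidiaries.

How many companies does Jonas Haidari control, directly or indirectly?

Jonas holds 85% of Rowan, so Jonas controls Rowan.
Rowan holds 100% of Palisade, so Jonas controls Palisade.
Rowan holds 70% of Tessera, so Jonas controls Tessera.
No other company's threshold is met.
Jonas controls 3 companies.

3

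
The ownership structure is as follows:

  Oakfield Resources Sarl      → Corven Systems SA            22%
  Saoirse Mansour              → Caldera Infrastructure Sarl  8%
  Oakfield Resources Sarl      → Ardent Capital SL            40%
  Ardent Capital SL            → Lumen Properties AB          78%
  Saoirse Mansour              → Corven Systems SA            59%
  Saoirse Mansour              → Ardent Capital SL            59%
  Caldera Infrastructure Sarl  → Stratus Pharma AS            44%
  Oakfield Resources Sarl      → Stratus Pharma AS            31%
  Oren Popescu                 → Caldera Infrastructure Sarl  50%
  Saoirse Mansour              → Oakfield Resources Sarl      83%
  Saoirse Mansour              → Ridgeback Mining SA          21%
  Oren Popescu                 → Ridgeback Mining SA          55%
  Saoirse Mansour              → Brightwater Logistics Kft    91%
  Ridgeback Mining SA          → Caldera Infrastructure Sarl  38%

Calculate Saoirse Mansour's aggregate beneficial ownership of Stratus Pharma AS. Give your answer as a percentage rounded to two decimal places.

Saoirse reaches Stratus along 3 paths.
Via Oakfield: 83% × 31% = 25.73%.
Via Ridgeback → Caldera: 21% × 38% × 44% = 3.5112%.
Via Caldera: 8% × 44% = 3.52%.
Total: 25.73% + 3.5112% + 3.52% = 32.7612%.
Rounded: 32.76%.

32.76%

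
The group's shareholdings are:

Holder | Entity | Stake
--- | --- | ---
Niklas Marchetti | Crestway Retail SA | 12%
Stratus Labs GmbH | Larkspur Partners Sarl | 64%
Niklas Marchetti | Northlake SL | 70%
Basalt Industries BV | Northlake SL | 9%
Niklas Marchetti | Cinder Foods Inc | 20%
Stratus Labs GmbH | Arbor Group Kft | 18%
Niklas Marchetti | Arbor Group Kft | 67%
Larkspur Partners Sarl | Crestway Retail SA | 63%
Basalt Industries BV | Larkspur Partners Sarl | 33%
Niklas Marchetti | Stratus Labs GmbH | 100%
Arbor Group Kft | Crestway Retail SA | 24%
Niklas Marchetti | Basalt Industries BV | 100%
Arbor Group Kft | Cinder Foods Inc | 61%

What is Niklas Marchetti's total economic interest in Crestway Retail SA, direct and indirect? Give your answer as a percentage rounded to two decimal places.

Niklas reaches Crestway along 5 paths.
Via Stratus → Arbor: 100% × 18% × 24% = 4.32%.
Via Arbor: 67% × 24% = 16.08%.
Via Basalt → Larkspur: 100% × 33% × 63% = 20.79%.
Via Stratus → Larkspur: 100% × 64% × 63% = 40.32%.
Direct stake: 12% = 12%.
Total: 4.32% + 16.08% + 20.79% + 40.32% + 12% = 93.51%.

93.51%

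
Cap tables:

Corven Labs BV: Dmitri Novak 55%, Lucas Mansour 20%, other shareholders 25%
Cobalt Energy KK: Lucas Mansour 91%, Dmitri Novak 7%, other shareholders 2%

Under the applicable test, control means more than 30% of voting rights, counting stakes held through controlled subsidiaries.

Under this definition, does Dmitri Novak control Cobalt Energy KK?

Dmitri holds 55% of Corven, so Dmitri controls Corven.
In Cobalt, Dmitri's side holds only 7%, not > 30%.
So Dmitri does not control Cobalt.

No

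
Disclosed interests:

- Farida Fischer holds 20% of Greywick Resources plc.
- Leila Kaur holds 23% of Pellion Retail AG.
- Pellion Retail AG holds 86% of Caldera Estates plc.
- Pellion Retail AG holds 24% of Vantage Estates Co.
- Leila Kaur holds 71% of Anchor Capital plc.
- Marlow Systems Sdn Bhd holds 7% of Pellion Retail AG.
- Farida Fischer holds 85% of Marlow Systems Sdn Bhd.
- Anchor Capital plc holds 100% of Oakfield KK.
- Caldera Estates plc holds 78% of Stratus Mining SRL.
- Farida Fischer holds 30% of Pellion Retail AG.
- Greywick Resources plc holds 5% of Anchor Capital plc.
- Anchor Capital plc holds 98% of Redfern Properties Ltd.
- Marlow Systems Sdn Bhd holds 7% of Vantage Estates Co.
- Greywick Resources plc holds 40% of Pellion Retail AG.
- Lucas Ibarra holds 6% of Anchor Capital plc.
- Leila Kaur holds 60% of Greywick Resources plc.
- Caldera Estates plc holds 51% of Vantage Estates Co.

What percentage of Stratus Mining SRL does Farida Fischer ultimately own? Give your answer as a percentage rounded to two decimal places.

Farida reaches Stratus along 3 paths.
Via Pellion → Caldera: 30% × 86% × 78% = 20.124%.
Via Greywick → Pellion → Caldera: 20% × 40% × 86% × 78% = 5.3664%.
Via Marlow → Pellion → Caldera: 85% × 7% × 86% × 78% = 3.99126%.
Total: 20.124% + 5.3664% + 3.99126% = 29.48166%.
Rounded: 29.48%.

29.48%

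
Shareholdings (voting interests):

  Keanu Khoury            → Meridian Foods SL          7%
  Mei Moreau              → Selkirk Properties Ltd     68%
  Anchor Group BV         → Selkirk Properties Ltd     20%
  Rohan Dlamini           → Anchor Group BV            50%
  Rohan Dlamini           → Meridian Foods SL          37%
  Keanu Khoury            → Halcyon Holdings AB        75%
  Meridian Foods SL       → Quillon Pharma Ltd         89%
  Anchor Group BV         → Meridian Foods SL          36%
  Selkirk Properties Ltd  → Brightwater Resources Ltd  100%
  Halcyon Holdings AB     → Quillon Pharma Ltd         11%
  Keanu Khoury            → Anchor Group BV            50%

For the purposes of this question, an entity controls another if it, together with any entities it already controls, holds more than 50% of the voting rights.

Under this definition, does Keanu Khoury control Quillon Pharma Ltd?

Keanu holds 75% of Halcyon, so Keanu controls Halcyon.
In Quillon, Keanu's side holds only 11%, not > 50%.
So Keanu does not control Quillon.

No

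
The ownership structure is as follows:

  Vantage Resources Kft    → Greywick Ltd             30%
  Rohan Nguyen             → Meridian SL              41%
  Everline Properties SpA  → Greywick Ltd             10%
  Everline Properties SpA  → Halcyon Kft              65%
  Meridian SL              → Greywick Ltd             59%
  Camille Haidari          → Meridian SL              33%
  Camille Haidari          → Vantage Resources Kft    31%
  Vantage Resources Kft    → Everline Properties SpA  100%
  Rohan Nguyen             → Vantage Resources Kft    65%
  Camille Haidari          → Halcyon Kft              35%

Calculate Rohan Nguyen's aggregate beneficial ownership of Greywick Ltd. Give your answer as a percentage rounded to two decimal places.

50.19%

Rohan reaches Greywick along 3 paths.
Via Vantage → Everline: 65% × 100% × 10% = 6.5%.
Via Vantage: 65% × 30% = 19.5%.
Via Meridian: 41% × 59% = 24.19%.
Total: 6.5% + 19.5% + 24.19% = 50.19%.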